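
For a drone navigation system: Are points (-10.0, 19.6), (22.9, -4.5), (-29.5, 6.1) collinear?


Cross product: (22.9-(-10))*(6.1-19.6) - ((-4.5)-19.6)*((-29.5)-(-10))
= -914.1

No, not collinear


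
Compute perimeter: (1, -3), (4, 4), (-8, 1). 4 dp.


Sides: (1, -3)->(4, 4): sqrt(58) = 7.615773, (4, 4)->(-8, 1): sqrt(153) = 12.369317, (-8, 1)->(1, -3): sqrt(97) = 9.848858
Sum = 29.833948
Perimeter = 29.8339

29.8339


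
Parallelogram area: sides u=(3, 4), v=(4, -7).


|u x v| = |3*(-7) - 4*4|
= |(-21) - 16| = 37

37


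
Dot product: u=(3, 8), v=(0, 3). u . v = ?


u . v = u_x*v_x + u_y*v_y = 3*0 + 8*3
= 0 + 24 = 24

24


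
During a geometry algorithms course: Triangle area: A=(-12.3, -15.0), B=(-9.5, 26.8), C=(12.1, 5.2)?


Area = |x_A(y_B-y_C) + x_B(y_C-y_A) + x_C(y_A-y_B)|/2
= |(-265.68) + (-191.9) + (-505.78)|/2
= 963.36/2 = 481.68

481.68


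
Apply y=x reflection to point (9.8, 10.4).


Reflection over y=x: (x,y) -> (y,x)
(9.8, 10.4) -> (10.4, 9.8)

(10.4, 9.8)


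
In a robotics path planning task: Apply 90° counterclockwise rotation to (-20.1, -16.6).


90° CCW: (x,y) -> (-y, x)
(-20.1,-16.6) -> (16.6, -20.1)

(16.6, -20.1)


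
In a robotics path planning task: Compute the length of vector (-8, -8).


|u| = sqrt((-8)^2 + (-8)^2) = sqrt(128) = 11.3137

11.3137


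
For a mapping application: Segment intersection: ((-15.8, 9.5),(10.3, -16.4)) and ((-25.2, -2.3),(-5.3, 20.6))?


Cross products: d1=19.56, d2=-1093.54, d3=-551.44, d4=561.66
d1*d2 < 0 and d3*d4 < 0? yes

Yes, they intersect


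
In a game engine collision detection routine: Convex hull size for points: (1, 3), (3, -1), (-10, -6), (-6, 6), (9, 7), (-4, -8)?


Convex hull vertices (CCW): (-10, -6), (-4, -8), (3, -1), (9, 7), (-6, 6)
Count = 5

5


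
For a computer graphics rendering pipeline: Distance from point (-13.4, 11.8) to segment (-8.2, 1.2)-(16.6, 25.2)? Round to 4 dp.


Project P onto AB: t = 0.1053 (clamped to [0,1])
Closest point on segment: (-5.5881, 3.7277)
Distance: 11.2334

11.2334


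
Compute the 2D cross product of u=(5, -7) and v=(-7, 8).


u x v = u_x*v_y - u_y*v_x = 5*8 - (-7)*(-7)
= 40 - 49 = -9

-9


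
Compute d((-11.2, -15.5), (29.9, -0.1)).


dx=41.1, dy=15.4
d^2 = 41.1^2 + 15.4^2 = 1926.37
d = sqrt(1926.37) = 43.8904

43.8904


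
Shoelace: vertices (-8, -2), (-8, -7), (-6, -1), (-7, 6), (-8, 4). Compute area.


Shoelace sum: ((-8)*(-7) - (-8)*(-2)) + ((-8)*(-1) - (-6)*(-7)) + ((-6)*6 - (-7)*(-1)) + ((-7)*4 - (-8)*6) + ((-8)*(-2) - (-8)*4)
= 31
Area = |31|/2 = 15.5

15.5


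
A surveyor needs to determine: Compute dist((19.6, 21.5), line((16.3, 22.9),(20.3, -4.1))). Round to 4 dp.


|cross product| = 83.5
|line direction| = sqrt(745) = 27.2947
Distance = 83.5/sqrt(745) = 3.0592

3.0592


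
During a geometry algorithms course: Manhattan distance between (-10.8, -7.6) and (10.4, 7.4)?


|(-10.8)-10.4| + |(-7.6)-7.4| = 21.2 + 15 = 36.2

36.2


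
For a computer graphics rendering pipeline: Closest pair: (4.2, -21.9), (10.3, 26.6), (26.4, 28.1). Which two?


d(P0,P1) = 48.8821, d(P0,P2) = 54.7069, d(P1,P2) = 16.1697
Closest: P1 and P2

Closest pair: (10.3, 26.6) and (26.4, 28.1), distance = 16.1697


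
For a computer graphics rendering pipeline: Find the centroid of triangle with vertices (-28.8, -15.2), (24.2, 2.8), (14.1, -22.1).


Centroid = ((x_A+x_B+x_C)/3, (y_A+y_B+y_C)/3)
= (((-28.8)+24.2+14.1)/3, ((-15.2)+2.8+(-22.1))/3)
= (3.1667, -11.5)

(3.1667, -11.5)


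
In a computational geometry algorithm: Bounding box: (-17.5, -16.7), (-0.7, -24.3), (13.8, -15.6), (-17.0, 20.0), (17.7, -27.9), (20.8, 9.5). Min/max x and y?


x range: [-17.5, 20.8]
y range: [-27.9, 20]
Bounding box: (-17.5,-27.9) to (20.8,20)

(-17.5,-27.9) to (20.8,20)


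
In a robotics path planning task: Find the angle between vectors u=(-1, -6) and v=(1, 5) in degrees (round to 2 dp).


u.v = -31, |u| = sqrt(37) = 6.0828, |v| = sqrt(26) = 5.099
cos(theta) = u.v/(|u||v|) = -31/sqrt(962) = -0.99948
theta = acos(-0.99948) = 178.15 degrees

178.15 degrees


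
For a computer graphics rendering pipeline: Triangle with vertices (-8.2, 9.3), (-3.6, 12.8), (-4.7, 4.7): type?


Side lengths squared: AB^2=33.41, BC^2=66.82, CA^2=33.41
Sorted: [33.41, 33.41, 66.82]
By sides: Isosceles, By angles: Right

Isosceles, Right


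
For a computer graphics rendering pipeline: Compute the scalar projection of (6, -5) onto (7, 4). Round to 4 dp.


u.v = 22, |v| = sqrt(65) = 8.0623
Scalar projection = u.v / |v| = 22 / sqrt(65) = 2.7288

2.7288


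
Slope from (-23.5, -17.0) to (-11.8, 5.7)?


slope = (y2-y1)/(x2-x1) = (5.7-(-17))/((-11.8)-(-23.5)) = 22.7/11.7 = 1.9402

1.9402


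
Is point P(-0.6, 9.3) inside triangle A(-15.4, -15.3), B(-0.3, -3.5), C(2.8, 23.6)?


Cross products: AB x AP = 196.82, BC x BP = 47.81, CA x CP = 128
All same sign? yes

Yes, inside


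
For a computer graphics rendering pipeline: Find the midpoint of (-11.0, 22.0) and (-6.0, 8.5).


M = (((-11)+(-6))/2, (22+8.5)/2)
= (-8.5, 15.25)

(-8.5, 15.25)


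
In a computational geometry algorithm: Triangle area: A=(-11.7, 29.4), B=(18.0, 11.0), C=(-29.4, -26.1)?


Area = |x_A(y_B-y_C) + x_B(y_C-y_A) + x_C(y_A-y_B)|/2
= |(-434.07) + (-999) + (-540.96)|/2
= 1974.03/2 = 987.015

987.015


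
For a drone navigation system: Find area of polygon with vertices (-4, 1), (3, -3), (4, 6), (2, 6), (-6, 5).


Shoelace sum: ((-4)*(-3) - 3*1) + (3*6 - 4*(-3)) + (4*6 - 2*6) + (2*5 - (-6)*6) + ((-6)*1 - (-4)*5)
= 111
Area = |111|/2 = 55.5

55.5


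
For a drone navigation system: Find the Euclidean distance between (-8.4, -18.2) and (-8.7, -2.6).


dx=-0.3, dy=15.6
d^2 = (-0.3)^2 + 15.6^2 = 243.45
d = sqrt(243.45) = 15.6029

15.6029


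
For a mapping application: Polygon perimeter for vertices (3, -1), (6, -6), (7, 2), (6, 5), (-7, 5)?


Sides: (3, -1)->(6, -6): sqrt(34) = 5.830952, (6, -6)->(7, 2): sqrt(65) = 8.062258, (7, 2)->(6, 5): sqrt(10) = 3.162278, (6, 5)->(-7, 5): sqrt(169) = 13, (-7, 5)->(3, -1): sqrt(136) = 11.661904
Sum = 41.717392
Perimeter = 41.7174

41.7174


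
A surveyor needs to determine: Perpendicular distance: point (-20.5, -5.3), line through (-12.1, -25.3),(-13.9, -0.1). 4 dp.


|cross product| = 175.68
|line direction| = sqrt(638.28) = 25.2642
Distance = 175.68/sqrt(638.28) = 6.9537

6.9537


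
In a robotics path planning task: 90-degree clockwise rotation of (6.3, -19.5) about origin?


90° CW: (x,y) -> (y, -x)
(6.3,-19.5) -> (-19.5, -6.3)

(-19.5, -6.3)


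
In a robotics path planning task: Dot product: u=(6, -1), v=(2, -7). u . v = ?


u . v = u_x*v_x + u_y*v_y = 6*2 + (-1)*(-7)
= 12 + 7 = 19

19


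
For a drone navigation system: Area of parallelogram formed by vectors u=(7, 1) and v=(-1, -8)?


|u x v| = |7*(-8) - 1*(-1)|
= |(-56) - (-1)| = 55

55


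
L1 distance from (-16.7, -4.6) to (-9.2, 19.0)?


|(-16.7)-(-9.2)| + |(-4.6)-19| = 7.5 + 23.6 = 31.1

31.1


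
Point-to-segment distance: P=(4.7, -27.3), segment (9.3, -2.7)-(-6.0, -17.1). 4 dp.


Project P onto AB: t = 0.9619 (clamped to [0,1])
Closest point on segment: (-5.4167, -16.551)
Distance: 14.761

14.761


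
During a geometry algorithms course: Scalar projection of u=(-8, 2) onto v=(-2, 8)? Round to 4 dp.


u.v = 32, |v| = sqrt(68) = 8.2462
Scalar projection = u.v / |v| = 32 / sqrt(68) = 3.8806

3.8806


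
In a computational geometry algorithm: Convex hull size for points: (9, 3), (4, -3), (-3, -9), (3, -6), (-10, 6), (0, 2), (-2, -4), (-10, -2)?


Convex hull vertices (CCW): (-10, -2), (-3, -9), (3, -6), (9, 3), (-10, 6)
Count = 5

5


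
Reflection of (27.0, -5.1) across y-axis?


Reflection over y-axis: (x,y) -> (-x,y)
(27, -5.1) -> (-27, -5.1)

(-27, -5.1)


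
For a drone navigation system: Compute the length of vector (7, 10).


|u| = sqrt(7^2 + 10^2) = sqrt(149) = 12.2066

12.2066


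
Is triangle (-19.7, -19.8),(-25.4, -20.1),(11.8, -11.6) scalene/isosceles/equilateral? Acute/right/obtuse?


Side lengths squared: AB^2=32.58, BC^2=1456.09, CA^2=1059.49
Sorted: [32.58, 1059.49, 1456.09]
By sides: Scalene, By angles: Obtuse

Scalene, Obtuse


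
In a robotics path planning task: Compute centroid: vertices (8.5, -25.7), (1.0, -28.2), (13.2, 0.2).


Centroid = ((x_A+x_B+x_C)/3, (y_A+y_B+y_C)/3)
= ((8.5+1+13.2)/3, ((-25.7)+(-28.2)+0.2)/3)
= (7.5667, -17.9)

(7.5667, -17.9)


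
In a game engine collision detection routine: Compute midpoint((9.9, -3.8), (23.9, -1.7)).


M = ((9.9+23.9)/2, ((-3.8)+(-1.7))/2)
= (16.9, -2.75)

(16.9, -2.75)


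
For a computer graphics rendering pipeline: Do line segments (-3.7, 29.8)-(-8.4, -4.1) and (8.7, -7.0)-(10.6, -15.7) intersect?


Cross products: d1=-37.96, d2=-143.26, d3=593.32, d4=698.62
d1*d2 < 0 and d3*d4 < 0? no

No, they don't intersect


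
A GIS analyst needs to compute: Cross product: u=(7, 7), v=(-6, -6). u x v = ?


u x v = u_x*v_y - u_y*v_x = 7*(-6) - 7*(-6)
= (-42) - (-42) = 0

0


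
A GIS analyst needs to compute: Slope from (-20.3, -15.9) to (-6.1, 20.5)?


slope = (y2-y1)/(x2-x1) = (20.5-(-15.9))/((-6.1)-(-20.3)) = 36.4/14.2 = 2.5634

2.5634


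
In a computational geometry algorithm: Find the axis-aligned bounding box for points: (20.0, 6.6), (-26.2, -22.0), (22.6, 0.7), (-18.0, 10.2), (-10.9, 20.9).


x range: [-26.2, 22.6]
y range: [-22, 20.9]
Bounding box: (-26.2,-22) to (22.6,20.9)

(-26.2,-22) to (22.6,20.9)


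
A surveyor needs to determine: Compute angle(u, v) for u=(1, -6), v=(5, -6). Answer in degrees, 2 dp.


u.v = 41, |u| = sqrt(37) = 6.0828, |v| = sqrt(61) = 7.8102
cos(theta) = u.v/(|u||v|) = 41/sqrt(2257) = 0.863014
theta = acos(0.863014) = 30.34 degrees

30.34 degrees


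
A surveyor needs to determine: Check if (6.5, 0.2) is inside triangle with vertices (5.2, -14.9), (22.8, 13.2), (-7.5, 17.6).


Cross products: AB x AP = 229.23, BC x BP = 465.62, CA x CP = 234.02
All same sign? yes

Yes, inside


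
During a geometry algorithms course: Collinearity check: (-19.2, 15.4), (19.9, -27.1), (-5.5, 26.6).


Cross product: (19.9-(-19.2))*(26.6-15.4) - ((-27.1)-15.4)*((-5.5)-(-19.2))
= 1020.17

No, not collinear


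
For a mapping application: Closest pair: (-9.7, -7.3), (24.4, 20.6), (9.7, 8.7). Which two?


d(P0,P1) = 44.0593, d(P0,P2) = 25.1468, d(P1,P2) = 18.913
Closest: P1 and P2

Closest pair: (24.4, 20.6) and (9.7, 8.7), distance = 18.913


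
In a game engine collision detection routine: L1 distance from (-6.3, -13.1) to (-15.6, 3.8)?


|(-6.3)-(-15.6)| + |(-13.1)-3.8| = 9.3 + 16.9 = 26.2

26.2


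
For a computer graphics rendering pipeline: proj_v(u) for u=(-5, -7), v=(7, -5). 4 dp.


u.v = 0, |v| = sqrt(74) = 8.6023
Scalar projection = u.v / |v| = 0 / sqrt(74) = 0

0


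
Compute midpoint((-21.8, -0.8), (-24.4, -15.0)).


M = (((-21.8)+(-24.4))/2, ((-0.8)+(-15))/2)
= (-23.1, -7.9)

(-23.1, -7.9)


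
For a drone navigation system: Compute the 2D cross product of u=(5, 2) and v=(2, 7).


u x v = u_x*v_y - u_y*v_x = 5*7 - 2*2
= 35 - 4 = 31

31


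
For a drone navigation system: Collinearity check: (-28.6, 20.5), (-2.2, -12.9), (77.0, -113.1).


Cross product: ((-2.2)-(-28.6))*((-113.1)-20.5) - ((-12.9)-20.5)*(77-(-28.6))
= 0

Yes, collinear


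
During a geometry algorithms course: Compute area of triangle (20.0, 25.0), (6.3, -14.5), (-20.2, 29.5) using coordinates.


Area = |x_A(y_B-y_C) + x_B(y_C-y_A) + x_C(y_A-y_B)|/2
= |(-880) + 28.35 + (-797.9)|/2
= 1649.55/2 = 824.775

824.775


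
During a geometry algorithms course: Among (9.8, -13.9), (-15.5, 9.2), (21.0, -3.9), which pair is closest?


d(P0,P1) = 34.2593, d(P0,P2) = 15.0147, d(P1,P2) = 38.7796
Closest: P0 and P2

Closest pair: (9.8, -13.9) and (21.0, -3.9), distance = 15.0147


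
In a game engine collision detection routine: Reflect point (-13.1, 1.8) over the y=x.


Reflection over y=x: (x,y) -> (y,x)
(-13.1, 1.8) -> (1.8, -13.1)

(1.8, -13.1)


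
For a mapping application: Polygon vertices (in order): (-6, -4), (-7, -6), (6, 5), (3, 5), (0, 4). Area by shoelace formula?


Shoelace sum: ((-6)*(-6) - (-7)*(-4)) + ((-7)*5 - 6*(-6)) + (6*5 - 3*5) + (3*4 - 0*5) + (0*(-4) - (-6)*4)
= 60
Area = |60|/2 = 30

30


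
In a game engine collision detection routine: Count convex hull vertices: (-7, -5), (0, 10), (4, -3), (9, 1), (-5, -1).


Convex hull vertices (CCW): (-7, -5), (4, -3), (9, 1), (0, 10)
Count = 4

4


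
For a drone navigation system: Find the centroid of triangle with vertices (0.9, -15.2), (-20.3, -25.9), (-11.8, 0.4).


Centroid = ((x_A+x_B+x_C)/3, (y_A+y_B+y_C)/3)
= ((0.9+(-20.3)+(-11.8))/3, ((-15.2)+(-25.9)+0.4)/3)
= (-10.4, -13.5667)

(-10.4, -13.5667)


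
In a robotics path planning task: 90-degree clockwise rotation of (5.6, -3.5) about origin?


90° CW: (x,y) -> (y, -x)
(5.6,-3.5) -> (-3.5, -5.6)

(-3.5, -5.6)


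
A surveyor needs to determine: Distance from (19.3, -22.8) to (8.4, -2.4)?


dx=-10.9, dy=20.4
d^2 = (-10.9)^2 + 20.4^2 = 534.97
d = sqrt(534.97) = 23.1294

23.1294


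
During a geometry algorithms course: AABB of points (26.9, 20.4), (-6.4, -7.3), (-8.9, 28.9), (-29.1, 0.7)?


x range: [-29.1, 26.9]
y range: [-7.3, 28.9]
Bounding box: (-29.1,-7.3) to (26.9,28.9)

(-29.1,-7.3) to (26.9,28.9)


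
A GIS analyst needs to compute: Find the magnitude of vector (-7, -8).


|u| = sqrt((-7)^2 + (-8)^2) = sqrt(113) = 10.6301

10.6301


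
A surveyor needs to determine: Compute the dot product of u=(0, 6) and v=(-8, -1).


u . v = u_x*v_x + u_y*v_y = 0*(-8) + 6*(-1)
= 0 + (-6) = -6

-6


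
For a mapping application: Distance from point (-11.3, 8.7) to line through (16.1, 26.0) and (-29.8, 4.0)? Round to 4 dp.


|cross product| = 191.27
|line direction| = sqrt(2590.81) = 50.9
Distance = 191.27/sqrt(2590.81) = 3.7578

3.7578


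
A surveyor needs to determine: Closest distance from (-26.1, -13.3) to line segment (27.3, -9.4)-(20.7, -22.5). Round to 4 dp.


Project P onto AB: t = 1 (clamped to [0,1])
Closest point on segment: (20.7, -22.5)
Distance: 47.6957

47.6957


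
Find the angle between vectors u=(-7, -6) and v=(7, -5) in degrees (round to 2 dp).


u.v = -19, |u| = sqrt(85) = 9.2195, |v| = sqrt(74) = 8.6023
cos(theta) = u.v/(|u||v|) = -19/sqrt(6290) = -0.239568
theta = acos(-0.239568) = 103.86 degrees

103.86 degrees


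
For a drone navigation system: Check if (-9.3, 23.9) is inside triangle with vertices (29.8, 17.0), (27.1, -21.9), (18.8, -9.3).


Cross products: AB x AP = -1539.62, BC x BP = 78.5, CA x CP = 1104.23
All same sign? no

No, outside


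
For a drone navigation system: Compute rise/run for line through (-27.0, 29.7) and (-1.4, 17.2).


slope = (y2-y1)/(x2-x1) = (17.2-29.7)/((-1.4)-(-27)) = (-12.5)/25.6 = -0.4883

-0.4883


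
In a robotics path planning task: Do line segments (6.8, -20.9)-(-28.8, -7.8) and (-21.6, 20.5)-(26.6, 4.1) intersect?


Cross products: d1=-1529.72, d2=-1482.14, d3=-1101.8, d4=-1149.38
d1*d2 < 0 and d3*d4 < 0? no

No, they don't intersect


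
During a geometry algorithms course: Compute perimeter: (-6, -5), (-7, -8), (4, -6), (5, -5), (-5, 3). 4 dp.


Sides: (-6, -5)->(-7, -8): sqrt(10) = 3.162278, (-7, -8)->(4, -6): sqrt(125) = 11.18034, (4, -6)->(5, -5): sqrt(2) = 1.414214, (5, -5)->(-5, 3): sqrt(164) = 12.806248, (-5, 3)->(-6, -5): sqrt(65) = 8.062258
Sum = 36.625338
Perimeter = 36.6253

36.6253


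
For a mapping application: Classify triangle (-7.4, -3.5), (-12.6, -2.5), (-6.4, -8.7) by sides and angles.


Side lengths squared: AB^2=28.04, BC^2=76.88, CA^2=28.04
Sorted: [28.04, 28.04, 76.88]
By sides: Isosceles, By angles: Obtuse

Isosceles, Obtuse


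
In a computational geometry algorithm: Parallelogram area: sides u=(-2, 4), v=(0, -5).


|u x v| = |(-2)*(-5) - 4*0|
= |10 - 0| = 10

10


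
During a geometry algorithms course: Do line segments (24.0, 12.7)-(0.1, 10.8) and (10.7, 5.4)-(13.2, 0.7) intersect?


Cross products: d1=80.76, d2=-36.32, d3=149.2, d4=266.28
d1*d2 < 0 and d3*d4 < 0? no

No, they don't intersect


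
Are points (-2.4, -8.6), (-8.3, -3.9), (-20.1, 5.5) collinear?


Cross product: ((-8.3)-(-2.4))*(5.5-(-8.6)) - ((-3.9)-(-8.6))*((-20.1)-(-2.4))
= 0

Yes, collinear


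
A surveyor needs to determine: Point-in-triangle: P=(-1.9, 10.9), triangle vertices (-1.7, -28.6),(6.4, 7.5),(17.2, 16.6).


Cross products: AB x AP = 327.17, BC x BP = 112.25, CA x CP = -755.59
All same sign? no

No, outside


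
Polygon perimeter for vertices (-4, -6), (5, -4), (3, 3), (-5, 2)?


Sides: (-4, -6)->(5, -4): sqrt(85) = 9.219544, (5, -4)->(3, 3): sqrt(53) = 7.28011, (3, 3)->(-5, 2): sqrt(65) = 8.062258, (-5, 2)->(-4, -6): sqrt(65) = 8.062258
Sum = 32.62417
Perimeter = 32.6242

32.6242


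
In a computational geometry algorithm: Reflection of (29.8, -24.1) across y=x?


Reflection over y=x: (x,y) -> (y,x)
(29.8, -24.1) -> (-24.1, 29.8)

(-24.1, 29.8)


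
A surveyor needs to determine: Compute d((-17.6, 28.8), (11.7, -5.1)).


dx=29.3, dy=-33.9
d^2 = 29.3^2 + (-33.9)^2 = 2007.7
d = sqrt(2007.7) = 44.8074

44.8074


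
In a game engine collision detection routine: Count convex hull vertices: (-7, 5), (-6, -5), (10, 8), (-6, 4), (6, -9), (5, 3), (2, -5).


Convex hull vertices (CCW): (-7, 5), (-6, -5), (6, -9), (10, 8)
Count = 4

4


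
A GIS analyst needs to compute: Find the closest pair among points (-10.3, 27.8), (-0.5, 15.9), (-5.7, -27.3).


d(P0,P1) = 15.4159, d(P0,P2) = 55.2917, d(P1,P2) = 43.5118
Closest: P0 and P1

Closest pair: (-10.3, 27.8) and (-0.5, 15.9), distance = 15.4159


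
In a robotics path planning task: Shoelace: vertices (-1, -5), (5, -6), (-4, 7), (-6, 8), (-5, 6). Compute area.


Shoelace sum: ((-1)*(-6) - 5*(-5)) + (5*7 - (-4)*(-6)) + ((-4)*8 - (-6)*7) + ((-6)*6 - (-5)*8) + ((-5)*(-5) - (-1)*6)
= 87
Area = |87|/2 = 43.5

43.5


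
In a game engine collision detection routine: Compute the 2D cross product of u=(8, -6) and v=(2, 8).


u x v = u_x*v_y - u_y*v_x = 8*8 - (-6)*2
= 64 - (-12) = 76

76


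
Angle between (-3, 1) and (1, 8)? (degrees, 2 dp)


u.v = 5, |u| = sqrt(10) = 3.1623, |v| = sqrt(65) = 8.0623
cos(theta) = u.v/(|u||v|) = 5/sqrt(650) = 0.196116
theta = acos(0.196116) = 78.69 degrees

78.69 degrees


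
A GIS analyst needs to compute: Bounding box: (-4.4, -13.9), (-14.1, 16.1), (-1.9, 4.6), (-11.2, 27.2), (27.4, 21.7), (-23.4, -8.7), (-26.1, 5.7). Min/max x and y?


x range: [-26.1, 27.4]
y range: [-13.9, 27.2]
Bounding box: (-26.1,-13.9) to (27.4,27.2)

(-26.1,-13.9) to (27.4,27.2)


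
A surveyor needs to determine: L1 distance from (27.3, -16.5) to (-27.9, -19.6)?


|27.3-(-27.9)| + |(-16.5)-(-19.6)| = 55.2 + 3.1 = 58.3

58.3


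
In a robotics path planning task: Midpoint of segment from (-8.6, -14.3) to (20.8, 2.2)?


M = (((-8.6)+20.8)/2, ((-14.3)+2.2)/2)
= (6.1, -6.05)

(6.1, -6.05)


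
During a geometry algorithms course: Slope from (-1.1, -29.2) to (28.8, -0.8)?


slope = (y2-y1)/(x2-x1) = ((-0.8)-(-29.2))/(28.8-(-1.1)) = 28.4/29.9 = 0.9498

0.9498


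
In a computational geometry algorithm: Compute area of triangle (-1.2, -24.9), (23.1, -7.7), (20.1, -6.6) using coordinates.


Area = |x_A(y_B-y_C) + x_B(y_C-y_A) + x_C(y_A-y_B)|/2
= |1.32 + 422.73 + (-345.72)|/2
= 78.33/2 = 39.165

39.165


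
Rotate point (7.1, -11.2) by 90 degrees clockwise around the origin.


90° CW: (x,y) -> (y, -x)
(7.1,-11.2) -> (-11.2, -7.1)

(-11.2, -7.1)


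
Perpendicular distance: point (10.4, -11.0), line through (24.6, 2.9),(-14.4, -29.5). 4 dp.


|cross product| = 82.02
|line direction| = sqrt(2570.76) = 50.7027
Distance = 82.02/sqrt(2570.76) = 1.6177

1.6177


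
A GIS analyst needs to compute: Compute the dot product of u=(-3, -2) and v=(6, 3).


u . v = u_x*v_x + u_y*v_y = (-3)*6 + (-2)*3
= (-18) + (-6) = -24

-24


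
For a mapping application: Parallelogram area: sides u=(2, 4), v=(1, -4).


|u x v| = |2*(-4) - 4*1|
= |(-8) - 4| = 12

12


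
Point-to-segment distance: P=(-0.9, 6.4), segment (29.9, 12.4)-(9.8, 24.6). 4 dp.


Project P onto AB: t = 0.9874 (clamped to [0,1])
Closest point on segment: (10.0534, 24.4462)
Distance: 21.1102

21.1102


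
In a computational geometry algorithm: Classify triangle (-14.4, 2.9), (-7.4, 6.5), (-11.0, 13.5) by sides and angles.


Side lengths squared: AB^2=61.96, BC^2=61.96, CA^2=123.92
Sorted: [61.96, 61.96, 123.92]
By sides: Isosceles, By angles: Right

Isosceles, Right


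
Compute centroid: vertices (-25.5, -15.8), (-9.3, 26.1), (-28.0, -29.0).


Centroid = ((x_A+x_B+x_C)/3, (y_A+y_B+y_C)/3)
= (((-25.5)+(-9.3)+(-28))/3, ((-15.8)+26.1+(-29))/3)
= (-20.9333, -6.2333)

(-20.9333, -6.2333)


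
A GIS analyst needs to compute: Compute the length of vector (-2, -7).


|u| = sqrt((-2)^2 + (-7)^2) = sqrt(53) = 7.2801

7.2801


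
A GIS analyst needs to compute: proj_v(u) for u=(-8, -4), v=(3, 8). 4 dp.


u.v = -56, |v| = sqrt(73) = 8.544
Scalar projection = u.v / |v| = -56 / sqrt(73) = -6.5543

-6.5543


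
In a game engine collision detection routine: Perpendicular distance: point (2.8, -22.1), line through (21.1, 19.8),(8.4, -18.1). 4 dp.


|cross product| = 161.44
|line direction| = sqrt(1597.7) = 39.9712
Distance = 161.44/sqrt(1597.7) = 4.0389

4.0389


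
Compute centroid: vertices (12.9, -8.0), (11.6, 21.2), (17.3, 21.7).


Centroid = ((x_A+x_B+x_C)/3, (y_A+y_B+y_C)/3)
= ((12.9+11.6+17.3)/3, ((-8)+21.2+21.7)/3)
= (13.9333, 11.6333)

(13.9333, 11.6333)


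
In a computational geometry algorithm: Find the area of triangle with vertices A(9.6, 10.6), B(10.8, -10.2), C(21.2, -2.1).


Area = |x_A(y_B-y_C) + x_B(y_C-y_A) + x_C(y_A-y_B)|/2
= |(-77.76) + (-137.16) + 440.96|/2
= 226.04/2 = 113.02

113.02


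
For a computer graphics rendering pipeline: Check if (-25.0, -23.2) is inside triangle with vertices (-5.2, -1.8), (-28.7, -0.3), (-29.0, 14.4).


Cross products: AB x AP = 532.6, BC x BP = -47.52, CA x CP = -830.08
All same sign? no

No, outside


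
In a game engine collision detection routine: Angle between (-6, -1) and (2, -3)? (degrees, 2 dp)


u.v = -9, |u| = sqrt(37) = 6.0828, |v| = sqrt(13) = 3.6056
cos(theta) = u.v/(|u||v|) = -9/sqrt(481) = -0.410365
theta = acos(-0.410365) = 114.23 degrees

114.23 degrees


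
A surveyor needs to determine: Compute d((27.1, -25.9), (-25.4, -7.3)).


dx=-52.5, dy=18.6
d^2 = (-52.5)^2 + 18.6^2 = 3102.21
d = sqrt(3102.21) = 55.6975

55.6975


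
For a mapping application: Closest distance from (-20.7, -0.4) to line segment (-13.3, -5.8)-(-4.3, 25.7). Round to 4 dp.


Project P onto AB: t = 0.0964 (clamped to [0,1])
Closest point on segment: (-12.4321, -2.7623)
Distance: 8.5988

8.5988


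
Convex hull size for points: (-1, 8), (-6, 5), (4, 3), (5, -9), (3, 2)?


Convex hull vertices (CCW): (-6, 5), (5, -9), (4, 3), (-1, 8)
Count = 4

4


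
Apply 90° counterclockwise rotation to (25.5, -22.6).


90° CCW: (x,y) -> (-y, x)
(25.5,-22.6) -> (22.6, 25.5)

(22.6, 25.5)


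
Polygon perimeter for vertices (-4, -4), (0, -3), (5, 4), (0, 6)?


Sides: (-4, -4)->(0, -3): sqrt(17) = 4.123106, (0, -3)->(5, 4): sqrt(74) = 8.602325, (5, 4)->(0, 6): sqrt(29) = 5.385165, (0, 6)->(-4, -4): sqrt(116) = 10.77033
Sum = 28.880926
Perimeter = 28.8809

28.8809


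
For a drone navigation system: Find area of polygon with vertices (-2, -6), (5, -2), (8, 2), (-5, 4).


Shoelace sum: ((-2)*(-2) - 5*(-6)) + (5*2 - 8*(-2)) + (8*4 - (-5)*2) + ((-5)*(-6) - (-2)*4)
= 140
Area = |140|/2 = 70

70


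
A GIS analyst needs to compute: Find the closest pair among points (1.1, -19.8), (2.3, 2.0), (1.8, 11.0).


d(P0,P1) = 21.833, d(P0,P2) = 30.808, d(P1,P2) = 9.0139
Closest: P1 and P2

Closest pair: (2.3, 2.0) and (1.8, 11.0), distance = 9.0139


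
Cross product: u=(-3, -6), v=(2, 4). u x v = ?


u x v = u_x*v_y - u_y*v_x = (-3)*4 - (-6)*2
= (-12) - (-12) = 0

0


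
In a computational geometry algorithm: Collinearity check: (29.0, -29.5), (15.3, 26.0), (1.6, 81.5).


Cross product: (15.3-29)*(81.5-(-29.5)) - (26-(-29.5))*(1.6-29)
= 0

Yes, collinear


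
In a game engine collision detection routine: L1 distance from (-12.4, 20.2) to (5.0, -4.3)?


|(-12.4)-5| + |20.2-(-4.3)| = 17.4 + 24.5 = 41.9

41.9


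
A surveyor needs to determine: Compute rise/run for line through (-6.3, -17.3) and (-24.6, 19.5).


slope = (y2-y1)/(x2-x1) = (19.5-(-17.3))/((-24.6)-(-6.3)) = 36.8/(-18.3) = -2.0109

-2.0109


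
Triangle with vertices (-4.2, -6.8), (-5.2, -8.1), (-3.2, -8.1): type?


Side lengths squared: AB^2=2.69, BC^2=4, CA^2=2.69
Sorted: [2.69, 2.69, 4]
By sides: Isosceles, By angles: Acute

Isosceles, Acute


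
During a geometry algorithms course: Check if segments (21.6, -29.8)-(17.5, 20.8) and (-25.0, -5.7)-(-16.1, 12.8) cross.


Cross products: d1=-1076.59, d2=-550.4, d3=2259.15, d4=1732.96
d1*d2 < 0 and d3*d4 < 0? no

No, they don't intersect


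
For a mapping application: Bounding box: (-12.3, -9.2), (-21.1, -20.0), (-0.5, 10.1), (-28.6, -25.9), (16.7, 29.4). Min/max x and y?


x range: [-28.6, 16.7]
y range: [-25.9, 29.4]
Bounding box: (-28.6,-25.9) to (16.7,29.4)

(-28.6,-25.9) to (16.7,29.4)


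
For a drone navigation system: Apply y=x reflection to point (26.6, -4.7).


Reflection over y=x: (x,y) -> (y,x)
(26.6, -4.7) -> (-4.7, 26.6)

(-4.7, 26.6)


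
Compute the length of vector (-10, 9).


|u| = sqrt((-10)^2 + 9^2) = sqrt(181) = 13.4536

13.4536


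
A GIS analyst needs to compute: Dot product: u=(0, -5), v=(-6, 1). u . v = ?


u . v = u_x*v_x + u_y*v_y = 0*(-6) + (-5)*1
= 0 + (-5) = -5

-5


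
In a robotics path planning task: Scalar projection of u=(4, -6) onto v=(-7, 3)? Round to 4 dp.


u.v = -46, |v| = sqrt(58) = 7.6158
Scalar projection = u.v / |v| = -46 / sqrt(58) = -6.0401

-6.0401


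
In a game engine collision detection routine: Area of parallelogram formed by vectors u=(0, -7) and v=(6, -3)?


|u x v| = |0*(-3) - (-7)*6|
= |0 - (-42)| = 42

42


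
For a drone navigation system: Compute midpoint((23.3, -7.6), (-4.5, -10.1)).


M = ((23.3+(-4.5))/2, ((-7.6)+(-10.1))/2)
= (9.4, -8.85)

(9.4, -8.85)


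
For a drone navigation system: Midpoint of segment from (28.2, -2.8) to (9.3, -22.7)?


M = ((28.2+9.3)/2, ((-2.8)+(-22.7))/2)
= (18.75, -12.75)

(18.75, -12.75)


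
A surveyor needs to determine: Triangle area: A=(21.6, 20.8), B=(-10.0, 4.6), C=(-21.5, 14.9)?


Area = |x_A(y_B-y_C) + x_B(y_C-y_A) + x_C(y_A-y_B)|/2
= |(-222.48) + 59 + (-348.3)|/2
= 511.78/2 = 255.89

255.89


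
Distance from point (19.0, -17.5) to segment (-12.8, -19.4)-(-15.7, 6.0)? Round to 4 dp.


Project P onto AB: t = 0 (clamped to [0,1])
Closest point on segment: (-12.8, -19.4)
Distance: 31.8567

31.8567


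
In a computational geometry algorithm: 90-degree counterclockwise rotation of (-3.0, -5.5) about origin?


90° CCW: (x,y) -> (-y, x)
(-3,-5.5) -> (5.5, -3)

(5.5, -3)


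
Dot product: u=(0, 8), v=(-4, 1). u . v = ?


u . v = u_x*v_x + u_y*v_y = 0*(-4) + 8*1
= 0 + 8 = 8

8


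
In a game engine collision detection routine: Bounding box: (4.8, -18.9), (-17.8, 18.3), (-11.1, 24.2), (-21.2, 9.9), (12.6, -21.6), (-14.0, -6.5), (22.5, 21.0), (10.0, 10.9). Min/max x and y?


x range: [-21.2, 22.5]
y range: [-21.6, 24.2]
Bounding box: (-21.2,-21.6) to (22.5,24.2)

(-21.2,-21.6) to (22.5,24.2)


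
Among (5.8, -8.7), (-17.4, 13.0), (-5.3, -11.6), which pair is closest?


d(P0,P1) = 31.7668, d(P0,P2) = 11.4726, d(P1,P2) = 27.4148
Closest: P0 and P2

Closest pair: (5.8, -8.7) and (-5.3, -11.6), distance = 11.4726


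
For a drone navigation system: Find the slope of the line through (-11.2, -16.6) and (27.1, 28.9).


slope = (y2-y1)/(x2-x1) = (28.9-(-16.6))/(27.1-(-11.2)) = 45.5/38.3 = 1.188

1.188


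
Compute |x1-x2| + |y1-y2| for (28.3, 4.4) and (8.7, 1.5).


|28.3-8.7| + |4.4-1.5| = 19.6 + 2.9 = 22.5

22.5


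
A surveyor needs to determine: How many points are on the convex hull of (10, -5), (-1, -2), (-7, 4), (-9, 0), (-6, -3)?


Convex hull vertices (CCW): (-9, 0), (-6, -3), (10, -5), (-7, 4)
Count = 4

4


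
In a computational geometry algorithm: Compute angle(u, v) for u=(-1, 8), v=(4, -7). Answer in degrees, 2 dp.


u.v = -60, |u| = sqrt(65) = 8.0623, |v| = sqrt(65) = 8.0623
cos(theta) = u.v/(|u||v|) = -60/sqrt(4225) = -0.923077
theta = acos(-0.923077) = 157.38 degrees

157.38 degrees


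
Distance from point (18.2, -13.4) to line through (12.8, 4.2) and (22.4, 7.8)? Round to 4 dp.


|cross product| = 188.4
|line direction| = sqrt(105.12) = 10.2528
Distance = 188.4/sqrt(105.12) = 18.3755

18.3755


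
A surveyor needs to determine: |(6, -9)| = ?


|u| = sqrt(6^2 + (-9)^2) = sqrt(117) = 10.8167

10.8167


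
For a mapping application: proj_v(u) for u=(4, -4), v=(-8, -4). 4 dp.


u.v = -16, |v| = sqrt(80) = 8.9443
Scalar projection = u.v / |v| = -16 / sqrt(80) = -1.7889

-1.7889


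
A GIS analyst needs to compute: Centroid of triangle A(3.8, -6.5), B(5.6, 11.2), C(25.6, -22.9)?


Centroid = ((x_A+x_B+x_C)/3, (y_A+y_B+y_C)/3)
= ((3.8+5.6+25.6)/3, ((-6.5)+11.2+(-22.9))/3)
= (11.6667, -6.0667)

(11.6667, -6.0667)


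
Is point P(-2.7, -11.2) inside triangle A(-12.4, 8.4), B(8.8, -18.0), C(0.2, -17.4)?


Cross products: AB x AP = -159.44, BC x BP = -51.58, CA x CP = -3.3
All same sign? yes

Yes, inside


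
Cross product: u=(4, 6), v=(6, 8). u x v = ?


u x v = u_x*v_y - u_y*v_x = 4*8 - 6*6
= 32 - 36 = -4

-4


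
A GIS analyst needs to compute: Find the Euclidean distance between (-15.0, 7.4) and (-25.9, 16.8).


dx=-10.9, dy=9.4
d^2 = (-10.9)^2 + 9.4^2 = 207.17
d = sqrt(207.17) = 14.3934

14.3934


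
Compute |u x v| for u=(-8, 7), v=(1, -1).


|u x v| = |(-8)*(-1) - 7*1|
= |8 - 7| = 1

1


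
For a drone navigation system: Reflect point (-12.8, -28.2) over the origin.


Reflection over origin: (x,y) -> (-x,-y)
(-12.8, -28.2) -> (12.8, 28.2)

(12.8, 28.2)


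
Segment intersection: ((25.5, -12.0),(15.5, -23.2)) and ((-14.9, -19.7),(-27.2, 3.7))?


Cross products: d1=-1040.07, d2=-668.31, d3=-375.48, d4=-747.24
d1*d2 < 0 and d3*d4 < 0? no

No, they don't intersect


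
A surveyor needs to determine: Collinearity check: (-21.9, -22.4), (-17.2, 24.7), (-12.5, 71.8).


Cross product: ((-17.2)-(-21.9))*(71.8-(-22.4)) - (24.7-(-22.4))*((-12.5)-(-21.9))
= 0

Yes, collinear


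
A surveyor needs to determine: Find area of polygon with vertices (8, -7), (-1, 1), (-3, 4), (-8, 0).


Shoelace sum: (8*1 - (-1)*(-7)) + ((-1)*4 - (-3)*1) + ((-3)*0 - (-8)*4) + ((-8)*(-7) - 8*0)
= 88
Area = |88|/2 = 44

44


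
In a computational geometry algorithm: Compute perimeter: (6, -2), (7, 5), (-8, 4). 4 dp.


Sides: (6, -2)->(7, 5): sqrt(50) = 7.071068, (7, 5)->(-8, 4): sqrt(226) = 15.033296, (-8, 4)->(6, -2): sqrt(232) = 15.231546
Sum = 37.33591
Perimeter = 37.3359

37.3359


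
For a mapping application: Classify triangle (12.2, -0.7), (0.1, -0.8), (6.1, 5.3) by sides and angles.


Side lengths squared: AB^2=146.42, BC^2=73.21, CA^2=73.21
Sorted: [73.21, 73.21, 146.42]
By sides: Isosceles, By angles: Right

Isosceles, Right


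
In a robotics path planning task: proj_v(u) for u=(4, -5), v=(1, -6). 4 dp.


u.v = 34, |v| = sqrt(37) = 6.0828
Scalar projection = u.v / |v| = 34 / sqrt(37) = 5.5896

5.5896


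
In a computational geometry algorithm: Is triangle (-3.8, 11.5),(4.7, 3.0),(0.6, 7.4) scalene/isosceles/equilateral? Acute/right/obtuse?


Side lengths squared: AB^2=144.5, BC^2=36.17, CA^2=36.17
Sorted: [36.17, 36.17, 144.5]
By sides: Isosceles, By angles: Obtuse

Isosceles, Obtuse


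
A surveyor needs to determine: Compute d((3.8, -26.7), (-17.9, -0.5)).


dx=-21.7, dy=26.2
d^2 = (-21.7)^2 + 26.2^2 = 1157.33
d = sqrt(1157.33) = 34.0196

34.0196


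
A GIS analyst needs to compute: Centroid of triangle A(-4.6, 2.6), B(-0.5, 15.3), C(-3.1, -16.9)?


Centroid = ((x_A+x_B+x_C)/3, (y_A+y_B+y_C)/3)
= (((-4.6)+(-0.5)+(-3.1))/3, (2.6+15.3+(-16.9))/3)
= (-2.7333, 0.3333)

(-2.7333, 0.3333)


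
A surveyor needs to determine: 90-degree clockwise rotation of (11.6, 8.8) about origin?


90° CW: (x,y) -> (y, -x)
(11.6,8.8) -> (8.8, -11.6)

(8.8, -11.6)


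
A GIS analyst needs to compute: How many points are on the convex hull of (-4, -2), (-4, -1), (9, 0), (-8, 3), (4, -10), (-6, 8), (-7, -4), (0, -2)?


Convex hull vertices (CCW): (-8, 3), (-7, -4), (4, -10), (9, 0), (-6, 8)
Count = 5

5


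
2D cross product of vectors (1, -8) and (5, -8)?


u x v = u_x*v_y - u_y*v_x = 1*(-8) - (-8)*5
= (-8) - (-40) = 32

32


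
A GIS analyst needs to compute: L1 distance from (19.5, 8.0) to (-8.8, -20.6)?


|19.5-(-8.8)| + |8-(-20.6)| = 28.3 + 28.6 = 56.9

56.9


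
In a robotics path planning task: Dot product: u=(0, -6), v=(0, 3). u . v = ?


u . v = u_x*v_x + u_y*v_y = 0*0 + (-6)*3
= 0 + (-18) = -18

-18


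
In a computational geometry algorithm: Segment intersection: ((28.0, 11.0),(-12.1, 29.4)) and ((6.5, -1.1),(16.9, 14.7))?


Cross products: d1=-213.86, d2=611.08, d3=880.81, d4=55.87
d1*d2 < 0 and d3*d4 < 0? no

No, they don't intersect


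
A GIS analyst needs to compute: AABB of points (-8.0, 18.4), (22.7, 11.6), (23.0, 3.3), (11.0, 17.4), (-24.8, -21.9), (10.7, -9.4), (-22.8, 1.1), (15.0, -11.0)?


x range: [-24.8, 23]
y range: [-21.9, 18.4]
Bounding box: (-24.8,-21.9) to (23,18.4)

(-24.8,-21.9) to (23,18.4)


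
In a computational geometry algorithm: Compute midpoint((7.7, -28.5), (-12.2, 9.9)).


M = ((7.7+(-12.2))/2, ((-28.5)+9.9)/2)
= (-2.25, -9.3)

(-2.25, -9.3)


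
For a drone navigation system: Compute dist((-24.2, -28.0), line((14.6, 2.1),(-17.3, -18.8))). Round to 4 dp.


|cross product| = 149.27
|line direction| = sqrt(1454.42) = 38.1369
Distance = 149.27/sqrt(1454.42) = 3.9141

3.9141


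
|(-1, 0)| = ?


|u| = sqrt((-1)^2 + 0^2) = sqrt(1) = 1

1


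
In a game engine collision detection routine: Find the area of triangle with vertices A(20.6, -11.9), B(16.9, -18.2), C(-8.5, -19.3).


Area = |x_A(y_B-y_C) + x_B(y_C-y_A) + x_C(y_A-y_B)|/2
= |22.66 + (-125.06) + (-53.55)|/2
= 155.95/2 = 77.975

77.975


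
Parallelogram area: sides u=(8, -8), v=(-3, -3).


|u x v| = |8*(-3) - (-8)*(-3)|
= |(-24) - 24| = 48

48


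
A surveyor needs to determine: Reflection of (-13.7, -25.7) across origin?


Reflection over origin: (x,y) -> (-x,-y)
(-13.7, -25.7) -> (13.7, 25.7)

(13.7, 25.7)


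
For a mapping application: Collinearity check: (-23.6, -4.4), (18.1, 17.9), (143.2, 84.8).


Cross product: (18.1-(-23.6))*(84.8-(-4.4)) - (17.9-(-4.4))*(143.2-(-23.6))
= 0

Yes, collinear


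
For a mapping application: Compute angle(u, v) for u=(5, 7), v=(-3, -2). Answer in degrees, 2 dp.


u.v = -29, |u| = sqrt(74) = 8.6023, |v| = sqrt(13) = 3.6056
cos(theta) = u.v/(|u||v|) = -29/sqrt(962) = -0.934998
theta = acos(-0.934998) = 159.23 degrees

159.23 degrees


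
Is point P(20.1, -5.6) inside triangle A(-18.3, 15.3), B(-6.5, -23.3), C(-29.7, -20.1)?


Cross products: AB x AP = 1235.62, BC x BP = -495.76, CA x CP = -1597.62
All same sign? no

No, outside


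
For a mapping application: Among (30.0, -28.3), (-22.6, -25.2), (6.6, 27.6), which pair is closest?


d(P0,P1) = 52.6913, d(P0,P2) = 60.6001, d(P1,P2) = 60.3364
Closest: P0 and P1

Closest pair: (30.0, -28.3) and (-22.6, -25.2), distance = 52.6913


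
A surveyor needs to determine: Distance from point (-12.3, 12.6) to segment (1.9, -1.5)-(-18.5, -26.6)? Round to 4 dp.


Project P onto AB: t = 0 (clamped to [0,1])
Closest point on segment: (1.9, -1.5)
Distance: 20.0112

20.0112


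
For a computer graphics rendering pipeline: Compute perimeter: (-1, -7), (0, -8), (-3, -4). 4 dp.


Sides: (-1, -7)->(0, -8): sqrt(2) = 1.414214, (0, -8)->(-3, -4): sqrt(25) = 5, (-3, -4)->(-1, -7): sqrt(13) = 3.605551
Sum = 10.019765
Perimeter = 10.0198

10.0198


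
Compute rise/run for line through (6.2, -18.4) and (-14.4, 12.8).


slope = (y2-y1)/(x2-x1) = (12.8-(-18.4))/((-14.4)-6.2) = 31.2/(-20.6) = -1.5146

-1.5146


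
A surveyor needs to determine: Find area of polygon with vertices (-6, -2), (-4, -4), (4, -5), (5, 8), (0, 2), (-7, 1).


Shoelace sum: ((-6)*(-4) - (-4)*(-2)) + ((-4)*(-5) - 4*(-4)) + (4*8 - 5*(-5)) + (5*2 - 0*8) + (0*1 - (-7)*2) + ((-7)*(-2) - (-6)*1)
= 153
Area = |153|/2 = 76.5

76.5


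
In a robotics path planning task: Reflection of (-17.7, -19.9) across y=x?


Reflection over y=x: (x,y) -> (y,x)
(-17.7, -19.9) -> (-19.9, -17.7)

(-19.9, -17.7)


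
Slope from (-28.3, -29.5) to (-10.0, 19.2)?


slope = (y2-y1)/(x2-x1) = (19.2-(-29.5))/((-10)-(-28.3)) = 48.7/18.3 = 2.6612

2.6612


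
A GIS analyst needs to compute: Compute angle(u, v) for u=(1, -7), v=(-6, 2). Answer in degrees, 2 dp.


u.v = -20, |u| = sqrt(50) = 7.0711, |v| = sqrt(40) = 6.3246
cos(theta) = u.v/(|u||v|) = -20/sqrt(2000) = -0.447214
theta = acos(-0.447214) = 116.57 degrees

116.57 degrees


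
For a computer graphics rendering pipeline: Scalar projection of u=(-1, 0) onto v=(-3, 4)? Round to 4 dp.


u.v = 3, |v| = sqrt(25) = 5
Scalar projection = u.v / |v| = 3 / sqrt(25) = 0.6

0.6


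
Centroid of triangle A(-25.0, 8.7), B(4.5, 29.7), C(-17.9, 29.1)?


Centroid = ((x_A+x_B+x_C)/3, (y_A+y_B+y_C)/3)
= (((-25)+4.5+(-17.9))/3, (8.7+29.7+29.1)/3)
= (-12.8, 22.5)

(-12.8, 22.5)


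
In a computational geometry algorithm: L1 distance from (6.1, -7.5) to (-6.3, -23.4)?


|6.1-(-6.3)| + |(-7.5)-(-23.4)| = 12.4 + 15.9 = 28.3

28.3


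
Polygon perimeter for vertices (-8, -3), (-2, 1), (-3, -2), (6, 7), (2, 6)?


Sides: (-8, -3)->(-2, 1): sqrt(52) = 7.211103, (-2, 1)->(-3, -2): sqrt(10) = 3.162278, (-3, -2)->(6, 7): sqrt(162) = 12.727922, (6, 7)->(2, 6): sqrt(17) = 4.123106, (2, 6)->(-8, -3): sqrt(181) = 13.453624
Sum = 40.678033
Perimeter = 40.678

40.678


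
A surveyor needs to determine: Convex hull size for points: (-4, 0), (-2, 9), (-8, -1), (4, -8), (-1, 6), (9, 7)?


Convex hull vertices (CCW): (-8, -1), (4, -8), (9, 7), (-2, 9)
Count = 4

4


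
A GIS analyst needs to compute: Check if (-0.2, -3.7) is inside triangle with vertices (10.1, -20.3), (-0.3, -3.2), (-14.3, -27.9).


Cross products: AB x AP = 3.49, BC x BP = 9.47, CA x CP = 483.32
All same sign? yes

Yes, inside


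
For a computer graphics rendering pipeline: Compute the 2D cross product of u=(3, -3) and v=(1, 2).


u x v = u_x*v_y - u_y*v_x = 3*2 - (-3)*1
= 6 - (-3) = 9

9


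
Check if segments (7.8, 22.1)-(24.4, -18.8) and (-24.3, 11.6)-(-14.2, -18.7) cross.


Cross products: d1=1078.68, d2=1168.57, d3=-1487.19, d4=-1577.08
d1*d2 < 0 and d3*d4 < 0? no

No, they don't intersect


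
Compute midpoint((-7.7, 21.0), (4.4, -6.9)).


M = (((-7.7)+4.4)/2, (21+(-6.9))/2)
= (-1.65, 7.05)

(-1.65, 7.05)


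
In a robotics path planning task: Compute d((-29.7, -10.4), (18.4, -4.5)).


dx=48.1, dy=5.9
d^2 = 48.1^2 + 5.9^2 = 2348.42
d = sqrt(2348.42) = 48.4605

48.4605


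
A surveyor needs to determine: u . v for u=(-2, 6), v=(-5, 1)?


u . v = u_x*v_x + u_y*v_y = (-2)*(-5) + 6*1
= 10 + 6 = 16

16


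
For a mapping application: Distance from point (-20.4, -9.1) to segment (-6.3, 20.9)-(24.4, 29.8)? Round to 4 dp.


Project P onto AB: t = 0 (clamped to [0,1])
Closest point on segment: (-6.3, 20.9)
Distance: 33.1483

33.1483
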